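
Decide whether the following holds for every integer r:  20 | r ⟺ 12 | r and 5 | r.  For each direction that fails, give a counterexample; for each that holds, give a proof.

(⇒) fails; (⇐) holds.

[⇒] This fails: take r = 20. Certainly 20 ∣ 20, but 12 ∤ 20.

[⇐] Suppose 12 ∣ r and 5 ∣ r. Any common multiple of 12 and 5 is a multiple of their lcm; here gcd(12, 5) = 1, so lcm(12, 5) = 12·5 = 60, so 60 ∣ r. Since 20 ∣ 60, it follows that 20 ∣ r.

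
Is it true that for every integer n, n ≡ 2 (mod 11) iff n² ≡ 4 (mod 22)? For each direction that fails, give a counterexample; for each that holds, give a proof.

Neither implication holds.

(⇒) This fails: take n = 13. Then 13 ≡ 2 (mod 11), but 13² = 169 ≡ 15 (mod 22), not 4.

(⇐) This fails: take n = 20. Then 20² = 400 ≡ 4 (mod 22), yet 20 ≡ 9 (mod 11), not 2.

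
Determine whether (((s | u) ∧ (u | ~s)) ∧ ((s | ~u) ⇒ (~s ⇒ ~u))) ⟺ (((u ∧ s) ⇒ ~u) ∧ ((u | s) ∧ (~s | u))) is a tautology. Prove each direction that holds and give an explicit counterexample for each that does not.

Only the converse holds.

(⇒) This fails. Under s = T, u = T, the left side is true but the right side is false.

(⇐) Assume the antecedent. If s is true, the antecedent cannot hold. If s is false, the antecedent forces (s = F, u = T), and the consequent holds there. Either way the consequent holds.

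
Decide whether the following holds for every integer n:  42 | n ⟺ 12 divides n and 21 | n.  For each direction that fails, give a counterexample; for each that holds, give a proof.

(⇒) fails; (⇐) holds.

(←) Suppose 12 ∣ n and 21 ∣ n. Any common multiple of 12 and 21 is a multiple of their lcm; here lcm(12, 21) = 12·21/gcd(12, 21) = 252/3 = 84, so 84 ∣ n. Since 42 ∣ 84, it follows that 42 ∣ n.

(→) This fails: take n = 42. Certainly 42 ∣ 42, but 12 ∤ 42.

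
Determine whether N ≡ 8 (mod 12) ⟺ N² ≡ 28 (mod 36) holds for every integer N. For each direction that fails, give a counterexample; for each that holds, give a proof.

(→) This fails: take N = 20. Then 20 ≡ 8 (mod 12), but 20² = 400 ≡ 4 (mod 36), not 28.

(←) This fails: take N = 10. Then 10² = 100 ≡ 28 (mod 36), yet 10 ≡ 10 (mod 12), not 8.

(⇒) fails and (⇐) fails.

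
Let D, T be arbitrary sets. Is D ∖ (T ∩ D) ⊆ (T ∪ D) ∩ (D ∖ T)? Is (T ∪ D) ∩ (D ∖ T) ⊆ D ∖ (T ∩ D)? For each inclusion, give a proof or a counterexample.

Both inclusions hold.

(⟸) Let x ∈ (T ∪ D) ∩ (D ∖ T). Then x ∈ D and x ∉ T, from which x ∈ D ∖ (T ∩ D).

(⟹) Let x ∈ D ∖ (T ∩ D). Then x ∈ D and x ∉ T, from which x ∈ (T ∪ D) ∩ (D ∖ T).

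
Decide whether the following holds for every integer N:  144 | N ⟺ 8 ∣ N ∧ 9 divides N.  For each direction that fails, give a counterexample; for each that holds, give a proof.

(⟹) If 144 ∣ N, write N = 144q. Since 144 = 18·8, N = 8·(18q), so 8 ∣ N; and since 144 = 16·9, N = 9·(16q), so 9 ∣ N.

(⟸) This fails: take N = 72. Both 8 ∣ 72 and 9 ∣ 72, yet 72 is not a multiple of 144 (since 72 = 0·144 + 72), so 144 ∤ 72.

The forward direction holds; the converse fails.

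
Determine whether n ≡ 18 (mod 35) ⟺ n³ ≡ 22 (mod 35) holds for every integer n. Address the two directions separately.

[⇐] This fails: take n = 8. Then 8³ = 512 ≡ 22 (mod 35), yet 8 ≡ 8 (mod 35), not 18.

[⇒] Suppose n ≡ 18 (mod 35). Write n = 35j + 18. Then (35j + 18)³ = 42875j³ + 66150j² + 34020j + 5832 = 35(1225j³ + 1890j² + 972j + 166) + 22, so n³ ≡ 22 (mod 35).

(⇒) holds; (⇐) fails.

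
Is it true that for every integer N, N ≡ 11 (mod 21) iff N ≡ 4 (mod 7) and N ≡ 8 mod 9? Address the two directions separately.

Not equivalent: only (⇐) holds.

[⇐] If N ≡ 4 (mod 7) and N ≡ 8 (mod 9), then by the Chinese remainder theorem N ≡ 53 (mod 63). Since 53 ≡ 11 (mod 21) and 21 ∣ 63, we get N ≡ 11 (mod 21).

[⇒] This fails: N = 32 gives 32 ≡ 11 (mod 21) but 32 ≡ 5 (mod 9), so the conjunction on the right does not hold.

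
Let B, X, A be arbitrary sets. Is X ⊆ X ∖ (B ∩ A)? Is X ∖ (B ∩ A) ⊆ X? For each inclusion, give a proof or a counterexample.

(⊆) This inclusion fails. Take B = {1}, X = {1}, A = {1}; then 1 ∈ X but 1 ∉ X ∖ (B ∩ A).

(⊇) Let x ∈ X ∖ (B ∩ A). Then either x ∈ X and x ∉ B, A; or x ∈ B ∩ X and x ∉ A; or x ∈ X ∩ A and x ∉ B. In each case x ∈ X, so X ∖ (B ∩ A) ⊆ X.

The sets are not equal: only the reverse inclusion holds.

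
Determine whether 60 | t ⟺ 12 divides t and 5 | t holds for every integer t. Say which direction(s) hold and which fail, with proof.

Both directions hold; the statement is true.

(⟸) Suppose 12 ∣ t and 5 ∣ t. Any common multiple of 12 and 5 is a multiple of their lcm; here gcd(12, 5) = 1, so lcm(12, 5) = 12·5 = 60, so 60 ∣ t.

(⟹) If 60 ∣ t, write t = 60q. Since 60 = 5·12, t = 12·(5q), so 12 ∣ t; and since 60 = 12·5, t = 5·(12q), so 5 ∣ t.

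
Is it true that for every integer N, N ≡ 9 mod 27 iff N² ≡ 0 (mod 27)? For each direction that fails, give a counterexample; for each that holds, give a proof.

The forward direction holds; the converse fails.

(→) Suppose N ≡ 9 mod 27. Write N = 27j + 9. Then (27j + 9)² = 729j² + 486j + 81 = 27(27j² + 18j + 3) + 0, so N² ≡ 0 (mod 27).

(←) This fails: take N = 0. Then 0² = 0 ≡ 0 (mod 27), yet 0 ≡ 0 (mod 27), not 9.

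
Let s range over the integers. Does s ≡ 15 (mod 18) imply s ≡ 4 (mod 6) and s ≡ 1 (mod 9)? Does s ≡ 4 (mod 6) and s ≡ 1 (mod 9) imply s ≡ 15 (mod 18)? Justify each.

[⇒] This fails: s = 15 gives 15 ≡ 15 (mod 18) but 15 ≡ 3 (mod 6), so the conjunction on the right does not hold.

[⇐] This fails: s = 10 satisfies both congruences on the right (10 ≡ 4 mod 6 and 10 ≡ 1 mod 9) yet 10 ≡ 10 (mod 18), not 15.

Both directions fail.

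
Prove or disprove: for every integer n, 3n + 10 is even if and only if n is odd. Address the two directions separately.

Neither implication holds.

(⟹) This fails: n = 2 gives 3n + 10 = 16, which is even, but 2 is even, not odd.

(⟸) This also fails: n = 5 is odd, but 3n + 10 = 25 is odd, not even.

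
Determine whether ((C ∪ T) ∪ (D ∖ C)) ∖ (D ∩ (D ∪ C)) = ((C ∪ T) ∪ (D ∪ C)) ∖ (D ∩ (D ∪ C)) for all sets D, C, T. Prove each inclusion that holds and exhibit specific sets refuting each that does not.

Reverse inclusion. Let x ∈ ((C ∪ T) ∪ (D ∪ C)) ∖ (D ∩ (D ∪ C)). Then either x ∈ C and x ∉ D, T; or x ∈ T and x ∉ D, C; or x ∈ C ∩ T and x ∉ D. In each case x ∈ ((C ∪ T) ∪ (D ∖ C)) ∖ (D ∩ (D ∪ C)), so ((C ∪ T) ∪ (D ∪ C)) ∖ (D ∩ (D ∪ C)) ⊆ ((C ∪ T) ∪ (D ∖ C)) ∖ (D ∩ (D ∪ C)).

Forward inclusion. Let x ∈ ((C ∪ T) ∪ (D ∖ C)) ∖ (D ∩ (D ∪ C)). Then either x ∈ C and x ∉ D, T; or x ∈ T and x ∉ D, C; or x ∈ C ∩ T and x ∉ D. In each case x ∈ ((C ∪ T) ∪ (D ∪ C)) ∖ (D ∩ (D ∪ C)), so ((C ∪ T) ∪ (D ∖ C)) ∖ (D ∩ (D ∪ C)) ⊆ ((C ∪ T) ∪ (D ∪ C)) ∖ (D ∩ (D ∪ C)).

Both inclusions hold; the sets are equal.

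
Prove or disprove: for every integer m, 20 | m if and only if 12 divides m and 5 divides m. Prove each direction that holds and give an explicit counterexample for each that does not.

(→) This fails: take m = 20. Certainly 20 ∣ 20, but 12 ∤ 20.

(←) Suppose 12 ∣ m and 5 ∣ m. Any common multiple of 12 and 5 is a multiple of their lcm; here gcd(12, 5) = 1, so lcm(12, 5) = 12·5 = 60, so 60 ∣ m. Since 20 ∣ 60, it follows that 20 ∣ m.

Not equivalent: only (⇐) holds.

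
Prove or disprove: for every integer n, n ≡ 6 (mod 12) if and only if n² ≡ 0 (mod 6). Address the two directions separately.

(⇐) This fails: take n = 0. Then 0² = 0 ≡ 0 (mod 6), yet 0 ≡ 0 (mod 12), not 6.

(⇒) Suppose n ≡ 6 (mod 12). Then n² ≡ 6² = 36 (mod 12), and since 6 ∣ 12, also n² ≡ 0 (mod 6).

(⇒) holds; (⇐) fails.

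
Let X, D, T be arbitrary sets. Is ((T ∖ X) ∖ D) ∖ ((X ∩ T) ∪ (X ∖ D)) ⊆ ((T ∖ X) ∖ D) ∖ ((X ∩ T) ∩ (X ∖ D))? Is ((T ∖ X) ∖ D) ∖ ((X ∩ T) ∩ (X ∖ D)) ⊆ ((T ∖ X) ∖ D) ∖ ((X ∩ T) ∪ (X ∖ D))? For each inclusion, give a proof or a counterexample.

Both inclusions hold.

Forward inclusion. Let x ∈ ((T ∖ X) ∖ D) ∖ ((X ∩ T) ∪ (X ∖ D)). Then x ∈ T and x ∉ X, D, from which x ∈ ((T ∖ X) ∖ D) ∖ ((X ∩ T) ∩ (X ∖ D)).

Reverse inclusion. Let x ∈ ((T ∖ X) ∖ D) ∖ ((X ∩ T) ∩ (X ∖ D)). Then x ∈ T and x ∉ X, D, from which x ∈ ((T ∖ X) ∖ D) ∖ ((X ∩ T) ∪ (X ∖ D)).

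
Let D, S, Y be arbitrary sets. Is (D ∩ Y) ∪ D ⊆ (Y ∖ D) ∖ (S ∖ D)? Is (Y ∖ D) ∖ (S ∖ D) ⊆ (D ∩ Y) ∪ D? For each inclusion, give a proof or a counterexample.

(⟹) This inclusion fails. Take D = {1}, S = ∅, Y = ∅; then 1 ∈ (D ∩ Y) ∪ D but 1 ∉ (Y ∖ D) ∖ (S ∖ D).

(⟸) This inclusion fails. Take D = ∅, S = ∅, Y = {1}; then 1 ∈ (Y ∖ D) ∖ (S ∖ D) but 1 ∉ (D ∩ Y) ∪ D.

Both inclusions fail.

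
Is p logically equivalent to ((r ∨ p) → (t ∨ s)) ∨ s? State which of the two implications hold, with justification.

(⇒) This fails. Under p = T, s = F, r = F, t = F, the left side is true but the right side is false.

(⇐) This fails. Under p = F, s = F, r = F, t = F, the left side is false but the right side is true.

Neither implication holds.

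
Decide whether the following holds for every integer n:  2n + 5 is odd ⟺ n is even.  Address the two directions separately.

Only the reverse direction holds.

(⟸) Suppose n is even. Since 2 is even, 2n is even for every n, so 2n + 5 has the same parity as 5, which is odd. Hence 2n + 5 is odd.

(⟹) This fails: take n = 3. Then 2n + 5 = 11, which is odd, yet n = 3 is odd, not even.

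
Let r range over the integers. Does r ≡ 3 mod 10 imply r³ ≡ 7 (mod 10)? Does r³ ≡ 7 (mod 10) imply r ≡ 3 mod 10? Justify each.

Both directions hold; the statement is true.

(←) For the converse, argue contrapositively. If r ≢ 3 (mod 10), then r is congruent to one of 0, 1, 2, 4, 5, 6, 7, 8, 9 modulo 10, and these give r³ ≡ 0, 1, 8, 4, 5, 6, 3, 2, 9 respectively — never 7.

(→) Suppose r ≡ 3 mod 10. Write r = 10j + 3. Then (10j + 3)³ = 1000j³ + 900j² + 270j + 27 = 10(100j³ + 90j² + 27j + 2) + 7, so r³ ≡ 7 (mod 10).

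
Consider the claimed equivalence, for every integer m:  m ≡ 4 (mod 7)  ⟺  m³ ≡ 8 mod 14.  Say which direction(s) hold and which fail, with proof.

(→) This fails: take m = 11. Then 11 ≡ 4 (mod 7), but 11³ = 1331 ≡ 1 (mod 14), not 8.

(←) This fails: take m = 2. Then 2³ = 8 ≡ 8 (mod 14), yet 2 ≡ 2 (mod 7), not 4.

Both directions fail.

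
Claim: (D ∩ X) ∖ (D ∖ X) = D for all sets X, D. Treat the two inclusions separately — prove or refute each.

Only the forward inclusion holds.

Forward inclusion. Let x ∈ (D ∩ X) ∖ (D ∖ X). Then x ∈ X ∩ D, from which x ∈ D.

Reverse inclusion. This inclusion fails. Take X = ∅, D = {1}; then 1 ∈ D but 1 ∉ (D ∩ X) ∖ (D ∖ X).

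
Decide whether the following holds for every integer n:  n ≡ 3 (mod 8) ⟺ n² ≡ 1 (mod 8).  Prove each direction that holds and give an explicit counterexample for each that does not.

Only the forward direction holds.

[⇐] This fails: take n = 1. Then 1² = 1 ≡ 1 (mod 8), yet 1 ≡ 1 (mod 8), not 3.

[⇒] Suppose n ≡ 3 (mod 8). Write n = 8j + 3. Then (8j + 3)² = 64j² + 48j + 9 = 8(8j² + 6j + 1) + 1, so n² ≡ 1 (mod 8).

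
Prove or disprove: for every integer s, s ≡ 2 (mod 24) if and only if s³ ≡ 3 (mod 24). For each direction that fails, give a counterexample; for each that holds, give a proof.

Neither direction holds.

(⇒) This fails: take s = 2. Then 2 ≡ 2 (mod 24), but 2³ = 8 ≡ 8 (mod 24), not 3.

(⇐) This fails: take s = 3. Then 3³ = 27 ≡ 3 (mod 24), yet 3 ≡ 3 (mod 24), not 2.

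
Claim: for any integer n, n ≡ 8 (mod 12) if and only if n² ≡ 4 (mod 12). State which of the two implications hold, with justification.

Forward direction. Suppose n ≡ 8 (mod 12). Write n = 12j + 8. Then (12j + 8)² = 144j² + 192j + 64 = 12(12j² + 16j + 5) + 4, so n² ≡ 4 (mod 12).

Converse. This fails: take n = 2. Then 2² = 4 ≡ 4 (mod 12), yet 2 ≡ 2 (mod 12), not 8.

(⇒) holds; (⇐) fails.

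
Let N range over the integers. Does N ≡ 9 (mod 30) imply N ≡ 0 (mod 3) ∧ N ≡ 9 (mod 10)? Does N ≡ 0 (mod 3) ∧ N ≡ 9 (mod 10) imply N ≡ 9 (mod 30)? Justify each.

(⟹) Suppose N ≡ 9 (mod 30); write N = 30j + 9. Since 3 ∣ 30, reducing mod 3 gives N ≡ 9 ≡ 0 (mod 3); since 10 ∣ 30, reducing mod 10 gives N ≡ 9 (mod 10).

(⟸) Conversely, if N ≡ 0 (mod 3) and N ≡ 9 (mod 10), then by the Chinese remainder theorem N ≡ 9 (mod 30). This is exactly N ≡ 9 (mod 30).

The biconditional holds.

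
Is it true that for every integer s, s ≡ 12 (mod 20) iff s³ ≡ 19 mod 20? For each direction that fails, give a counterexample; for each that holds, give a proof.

(⇒) fails and (⇐) fails.

Forward direction. This fails: take s = 12. Then 12 ≡ 12 (mod 20), but 12³ = 1728 ≡ 8 (mod 20), not 19.

Converse. This fails: take s = 19. Then 19³ = 6859 ≡ 19 (mod 20), yet 19 ≡ 19 (mod 20), not 12.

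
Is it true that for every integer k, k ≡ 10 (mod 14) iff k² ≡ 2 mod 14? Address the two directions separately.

[⇒] Suppose k ≡ 10 (mod 14). Write k = 14j + 10. Then (14j + 10)² = 196j² + 280j + 100 = 14(14j² + 20j + 7) + 2, so k² ≡ 2 (mod 14).

[⇐] This fails: take k = 4. Then 4² = 16 ≡ 2 (mod 14), yet 4 ≡ 4 (mod 14), not 10.

Not equivalent: only (⇒) holds.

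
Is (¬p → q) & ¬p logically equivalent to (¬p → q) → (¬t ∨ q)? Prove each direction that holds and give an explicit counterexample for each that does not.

The forward direction holds; the converse fails.

(⟹) Assume the antecedent. If p is true, the antecedent cannot hold. If p is false, (¬p → q) → (¬t ∨ q) reduces to true regardless of the other variables. Either way (¬p → q) → (¬t ∨ q) holds.

(⟸) This fails. Under p = F, q = F, t = F, the left side is false but the right side is true.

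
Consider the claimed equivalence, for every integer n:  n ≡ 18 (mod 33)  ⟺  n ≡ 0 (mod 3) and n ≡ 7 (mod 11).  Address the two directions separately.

Both implications hold.

(⇒) Suppose n ≡ 18 (mod 33); write n = 33j + 18. Since 3 ∣ 33, reducing mod 3 gives n ≡ 18 ≡ 0 (mod 3); since 11 ∣ 33, reducing mod 11 gives n ≡ 18 ≡ 7 (mod 11).

(⇐) Conversely, if n ≡ 0 (mod 3) and n ≡ 7 (mod 11), then by the Chinese remainder theorem n ≡ 18 (mod 33). This is exactly n ≡ 18 (mod 33).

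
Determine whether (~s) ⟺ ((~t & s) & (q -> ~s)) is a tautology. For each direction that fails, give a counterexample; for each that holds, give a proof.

(→) This fails. Under q = F, s = F, t = F, the left side is true but the right side is false.

(←) This fails. Under q = F, s = T, t = F, the left side is false but the right side is true.

(⇒) fails and (⇐) fails.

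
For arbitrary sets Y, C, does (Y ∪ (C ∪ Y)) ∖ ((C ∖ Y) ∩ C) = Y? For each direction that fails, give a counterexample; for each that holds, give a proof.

(⟹) Let x ∈ (Y ∪ (C ∪ Y)) ∖ ((C ∖ Y) ∩ C). Then either x ∈ Y and x ∉ C; or x ∈ Y ∩ C. In each case x ∈ Y, so (Y ∪ (C ∪ Y)) ∖ ((C ∖ Y) ∩ C) ⊆ Y.

(⟸) Let x ∈ Y. Then either x ∈ Y and x ∉ C; or x ∈ Y ∩ C. In each case x ∈ (Y ∪ (C ∪ Y)) ∖ ((C ∖ Y) ∩ C), so Y ⊆ (Y ∪ (C ∪ Y)) ∖ ((C ∖ Y) ∩ C).

Both inclusions hold; the sets are equal.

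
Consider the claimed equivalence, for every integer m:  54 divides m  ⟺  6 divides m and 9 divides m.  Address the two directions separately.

(→) If 54 ∣ m, write m = 54q. Since 54 = 9·6, m = 6·(9q), so 6 ∣ m; and since 54 = 6·9, m = 9·(6q), so 9 ∣ m.

(←) This fails: take m = 18. Both 6 ∣ 18 and 9 ∣ 18, yet 18 is not a multiple of 54 (since 18 = 0·54 + 18), so 54 ∤ 18.

Only the forward implication holds.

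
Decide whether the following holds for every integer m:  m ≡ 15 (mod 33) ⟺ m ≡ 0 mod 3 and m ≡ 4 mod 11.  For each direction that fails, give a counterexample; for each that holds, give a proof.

Equivalent; both directions hold.

(←) If m ≡ 0 (mod 3) and m ≡ 4 (mod 11), then by the Chinese remainder theorem m ≡ 15 (mod 33). This is exactly m ≡ 15 (mod 33).

(→) Suppose m ≡ 15 (mod 33); write m = 33j + 15. Since 3 ∣ 33, reducing mod 3 gives m ≡ 15 ≡ 0 (mod 3); since 11 ∣ 33, reducing mod 11 gives m ≡ 15 ≡ 4 (mod 11).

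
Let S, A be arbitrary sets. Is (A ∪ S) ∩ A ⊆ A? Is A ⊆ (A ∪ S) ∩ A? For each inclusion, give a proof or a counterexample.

The two sets are equal.

(⊆) Let x ∈ (A ∪ S) ∩ A. Then either x ∈ A and x ∉ S; or x ∈ S ∩ A. In each case x ∈ A, so (A ∪ S) ∩ A ⊆ A.

(⊇) Let x ∈ A. Then either x ∈ A and x ∉ S; or x ∈ S ∩ A. In each case x ∈ (A ∪ S) ∩ A, so A ⊆ (A ∪ S) ∩ A.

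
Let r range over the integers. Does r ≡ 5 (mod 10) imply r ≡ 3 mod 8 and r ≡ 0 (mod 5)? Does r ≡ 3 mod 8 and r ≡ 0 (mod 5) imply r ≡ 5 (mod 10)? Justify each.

(⟹) This fails: r = 25 gives 25 ≡ 5 (mod 10) but 25 ≡ 1 (mod 8), so the conjunction on the right does not hold.

(⟸) Conversely, if r ≡ 3 (mod 8) and r ≡ 0 (mod 5), then by the Chinese remainder theorem r ≡ 35 (mod 40). Since 35 ≡ 5 (mod 10) and 10 ∣ 40, we get r ≡ 5 (mod 10).

Only the converse holds.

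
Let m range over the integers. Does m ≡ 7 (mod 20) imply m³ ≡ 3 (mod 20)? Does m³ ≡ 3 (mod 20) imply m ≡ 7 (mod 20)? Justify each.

(→) Suppose m ≡ 7 (mod 20). Write m = 20j + 7. Then (20j + 7)³ = 8000j³ + 8400j² + 2940j + 343 = 20(400j³ + 420j² + 147j + 17) + 3, so m³ ≡ 3 (mod 20).

(←) Conversely, suppose m³ ≡ 3 (mod 20). The only residue r in {0, …, 19} with r³ ≡ 3 (mod 20) is r = 7, so m ≡ 7 (mod 20).

The biconditional holds.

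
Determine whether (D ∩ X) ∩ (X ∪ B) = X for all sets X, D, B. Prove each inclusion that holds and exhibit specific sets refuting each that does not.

(⊆) holds; (⊇) fails.

Forward inclusion. Let x ∈ (D ∩ X) ∩ (X ∪ B). Then either x ∈ X ∩ D and x ∉ B; or x ∈ X ∩ D ∩ B. In each case x ∈ X, so (D ∩ X) ∩ (X ∪ B) ⊆ X.

Reverse inclusion. This inclusion fails. Take X = {1}, D = ∅, B = ∅; then 1 ∈ X but 1 ∉ (D ∩ X) ∩ (X ∪ B).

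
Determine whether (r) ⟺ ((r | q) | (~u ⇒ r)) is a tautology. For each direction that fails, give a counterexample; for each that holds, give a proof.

(←) This fails. Under q = T, r = F, u = F, the left side is false but the right side is true.

(→) Assume the antecedent. If q is true, (r | q) | (~u ⇒ r) reduces to true regardless of the other variables. If q is false, the antecedent forces (q = F, r = T, u = F) or (q = F, r = T, u = T), and (r | q) | (~u ⇒ r) holds there. Either way (r | q) | (~u ⇒ r) holds.

Only the forward direction holds.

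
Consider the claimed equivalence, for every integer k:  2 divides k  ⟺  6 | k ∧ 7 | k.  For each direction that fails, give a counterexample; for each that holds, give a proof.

(→) This fails: take k = 2. Certainly 2 ∣ 2, but 6 ∤ 2.

(←) Suppose 6 ∣ k and 7 ∣ k. Any common multiple of 6 and 7 is a multiple of their lcm; here gcd(6, 7) = 1, so lcm(6, 7) = 6·7 = 42, so 42 ∣ k. Since 2 ∣ 42, it follows that 2 ∣ k.

Not equivalent: only (⇐) holds.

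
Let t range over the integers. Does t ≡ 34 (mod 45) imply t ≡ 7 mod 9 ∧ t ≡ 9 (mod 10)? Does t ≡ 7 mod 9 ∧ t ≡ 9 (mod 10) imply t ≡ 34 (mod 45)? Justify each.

Only the reverse direction holds.

(⇒) This fails: t = 34 gives 34 ≡ 34 (mod 45) but 34 ≡ 4 (mod 10), so the conjunction on the right does not hold.

(⇐) Conversely, if t ≡ 7 (mod 9) and t ≡ 9 (mod 10), then by the Chinese remainder theorem t ≡ 79 (mod 90). Since 79 ≡ 34 (mod 45) and 45 ∣ 90, we get t ≡ 34 (mod 45).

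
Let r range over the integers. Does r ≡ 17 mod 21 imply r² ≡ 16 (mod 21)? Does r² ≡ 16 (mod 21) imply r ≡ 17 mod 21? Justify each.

Not equivalent: only (⇒) holds.

[⇒] Suppose r ≡ 17 mod 21. Write r = 21j + 17. Then (21j + 17)² = 441j² + 714j + 289 = 21(21j² + 34j + 13) + 16, so r² ≡ 16 (mod 21).

[⇐] This fails: take r = 4. Then 4² = 16 ≡ 16 (mod 21), yet 4 ≡ 4 (mod 21), not 17.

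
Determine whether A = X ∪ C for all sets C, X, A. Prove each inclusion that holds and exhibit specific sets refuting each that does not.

(⊆) This inclusion fails. Take C = ∅, X = ∅, A = {1}; then 1 ∈ A but 1 ∉ X ∪ C.

(⊇) This inclusion fails. Take C = {1}, X = ∅, A = ∅; then 1 ∈ X ∪ C but 1 ∉ A.

Neither inclusion holds.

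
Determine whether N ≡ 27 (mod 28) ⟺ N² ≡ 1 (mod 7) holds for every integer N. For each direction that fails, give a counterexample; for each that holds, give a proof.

Not equivalent: only (⇒) holds.

(⇐) This fails: take N = 1. Then 1² = 1 ≡ 1 (mod 7), yet 1 ≡ 1 (mod 28), not 27.

(⇒) Suppose N ≡ 27 (mod 28). Then N² ≡ 27² = 729 (mod 28), and since 7 ∣ 28, also N² ≡ 1 (mod 7).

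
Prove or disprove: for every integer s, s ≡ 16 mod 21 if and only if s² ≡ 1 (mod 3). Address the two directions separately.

Only the forward direction holds.

(⇒) Suppose s ≡ 16 (mod 21). Then s² ≡ 16² = 256 (mod 21), and since 3 ∣ 21, also s² ≡ 1 (mod 3).

(⇐) This fails: take s = 1. Then 1² = 1 ≡ 1 (mod 3), yet 1 ≡ 1 (mod 21), not 16.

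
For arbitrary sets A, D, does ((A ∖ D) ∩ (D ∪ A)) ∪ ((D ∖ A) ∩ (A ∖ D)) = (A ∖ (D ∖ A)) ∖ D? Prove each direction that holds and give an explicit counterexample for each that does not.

Both inclusions hold; the sets are equal.

(⊆) Let x ∈ ((A ∖ D) ∩ (D ∪ A)) ∪ ((D ∖ A) ∩ (A ∖ D)). Then x ∈ A and x ∉ D, from which x ∈ (A ∖ (D ∖ A)) ∖ D.

(⊇) Let x ∈ (A ∖ (D ∖ A)) ∖ D. Then x ∈ A and x ∉ D, from which x ∈ ((A ∖ D) ∩ (D ∪ A)) ∪ ((D ∖ A) ∩ (A ∖ D)).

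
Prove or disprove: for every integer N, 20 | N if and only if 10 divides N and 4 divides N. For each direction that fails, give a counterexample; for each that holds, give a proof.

(→) If 20 ∣ N, write N = 20q. Since 20 = 2·10, N = 10·(2q), so 10 ∣ N; and since 20 = 5·4, N = 4·(5q), so 4 ∣ N.

(←) Suppose 10 ∣ N and 4 ∣ N. Any common multiple of 10 and 4 is a multiple of their lcm; here lcm(10, 4) = 10·4/gcd(10, 4) = 40/2 = 20, so 20 ∣ N.

Both directions hold.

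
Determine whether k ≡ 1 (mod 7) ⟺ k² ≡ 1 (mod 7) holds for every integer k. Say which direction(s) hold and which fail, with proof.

(⇒) Suppose k ≡ 1 (mod 7). Write k = 7j + 1. Then (7j + 1)² = 49j² + 14j + 1 = 7(7j² + 2j) + 1, so k² ≡ 1 (mod 7).

(⇐) This fails: take k = 6. Then 6² = 36 ≡ 1 (mod 7), yet 6 ≡ 6 (mod 7), not 1.

Only the forward implication holds.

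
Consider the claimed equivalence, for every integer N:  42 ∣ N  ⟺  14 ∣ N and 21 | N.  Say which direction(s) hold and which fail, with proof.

(←) Suppose 14 ∣ N and 21 ∣ N. Any common multiple of 14 and 21 is a multiple of their lcm; here lcm(14, 21) = 14·21/gcd(14, 21) = 294/7 = 42, so 42 ∣ N.

(→) If 42 ∣ N, write N = 42q. Since 42 = 3·14, N = 14·(3q), so 14 ∣ N; and since 42 = 2·21, N = 21·(2q), so 21 ∣ N.

Both directions hold.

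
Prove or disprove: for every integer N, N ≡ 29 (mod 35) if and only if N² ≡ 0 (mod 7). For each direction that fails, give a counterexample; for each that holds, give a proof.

Neither implication holds.

(→) This fails: take N = 29. Then 29 ≡ 29 (mod 35), but 29² = 841 ≡ 1 (mod 7), not 0.

(←) This fails: take N = 0. Then 0² = 0 ≡ 0 (mod 7), yet 0 ≡ 0 (mod 35), not 29.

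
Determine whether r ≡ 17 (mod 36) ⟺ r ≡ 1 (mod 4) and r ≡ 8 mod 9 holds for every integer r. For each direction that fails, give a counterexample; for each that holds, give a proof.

(→) Suppose r ≡ 17 (mod 36); write r = 36j + 17. Since 4 ∣ 36, reducing mod 4 gives r ≡ 17 ≡ 1 (mod 4); since 9 ∣ 36, reducing mod 9 gives r ≡ 17 ≡ 8 (mod 9).

(←) Conversely, if r ≡ 1 (mod 4) and r ≡ 8 (mod 9), then by the Chinese remainder theorem r ≡ 17 (mod 36). This is exactly r ≡ 17 (mod 36).

Both directions hold.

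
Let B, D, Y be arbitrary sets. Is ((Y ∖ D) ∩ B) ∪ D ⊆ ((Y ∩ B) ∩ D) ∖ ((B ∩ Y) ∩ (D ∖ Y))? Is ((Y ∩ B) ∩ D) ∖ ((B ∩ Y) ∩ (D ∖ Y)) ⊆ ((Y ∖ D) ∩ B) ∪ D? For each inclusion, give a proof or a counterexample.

Forward inclusion. This inclusion fails. Take B = ∅, D = {1}, Y = ∅; then 1 ∈ ((Y ∖ D) ∩ B) ∪ D but 1 ∉ ((Y ∩ B) ∩ D) ∖ ((B ∩ Y) ∩ (D ∖ Y)).

Reverse inclusion. Let x ∈ ((Y ∩ B) ∩ D) ∖ ((B ∩ Y) ∩ (D ∖ Y)). Then x ∈ B ∩ D ∩ Y, from which x ∈ ((Y ∖ D) ∩ B) ∪ D.

(⊆) fails; (⊇) holds.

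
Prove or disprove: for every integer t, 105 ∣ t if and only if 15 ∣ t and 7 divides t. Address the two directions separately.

(⟸) Suppose 15 ∣ t and 7 ∣ t. Any common multiple of 15 and 7 is a multiple of their lcm; here gcd(15, 7) = 1, so lcm(15, 7) = 15·7 = 105, so 105 ∣ t.

(⟹) If 105 ∣ t, write t = 105q. Since 105 = 7·15, t = 15·(7q), so 15 ∣ t; and since 105 = 15·7, t = 7·(15q), so 7 ∣ t.

The biconditional holds.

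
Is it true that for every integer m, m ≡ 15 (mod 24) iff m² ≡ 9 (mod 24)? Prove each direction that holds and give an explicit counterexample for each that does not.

(⇐) This fails: take m = 3. Then 3² = 9 ≡ 9 (mod 24), yet 3 ≡ 3 (mod 24), not 15.

(⇒) Suppose m ≡ 15 (mod 24). Write m = 24j + 15. Then (24j + 15)² = 576j² + 720j + 225 = 24(24j² + 30j + 9) + 9, so m² ≡ 9 (mod 24).

(⇒) holds; (⇐) fails.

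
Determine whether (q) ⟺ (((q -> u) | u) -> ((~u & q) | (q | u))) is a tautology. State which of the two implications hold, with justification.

Only the forward direction holds.

(⇒) Assume the antecedent. If u is true, the consequent reduces to true regardless of the other variables. If u is false, the antecedent forces (u = F, q = T), and the consequent holds there. Either way the consequent holds.

(⇐) This fails. Under u = T, q = F, the left side is false but the right side is true.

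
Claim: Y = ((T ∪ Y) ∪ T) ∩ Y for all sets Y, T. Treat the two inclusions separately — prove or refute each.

(⟹) Let x ∈ Y. Then either x ∈ Y and x ∉ T; or x ∈ Y ∩ T. In each case x ∈ ((T ∪ Y) ∪ T) ∩ Y, so Y ⊆ ((T ∪ Y) ∪ T) ∩ Y.

(⟸) Let x ∈ ((T ∪ Y) ∪ T) ∩ Y. Then either x ∈ Y and x ∉ T; or x ∈ Y ∩ T. In each case x ∈ Y, so ((T ∪ Y) ∪ T) ∩ Y ⊆ Y.

Both inclusions hold.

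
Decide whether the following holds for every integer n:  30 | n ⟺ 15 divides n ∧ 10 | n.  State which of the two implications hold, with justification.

Both directions hold.

(⇒) If 30 ∣ n, write n = 30q. Since 30 = 2·15, n = 15·(2q), so 15 ∣ n; and since 30 = 3·10, n = 10·(3q), so 10 ∣ n.

(⇐) Suppose 15 ∣ n and 10 ∣ n. Any common multiple of 15 and 10 is a multiple of their lcm; here lcm(15, 10) = 15·10/gcd(15, 10) = 150/5 = 30, so 30 ∣ n.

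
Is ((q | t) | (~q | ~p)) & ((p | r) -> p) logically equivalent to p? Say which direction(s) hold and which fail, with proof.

(⟹) This fails. Under t = F, p = F, q = F, r = F, the left side is true but the right side is false.

(⟸) Assume the antecedent. If p is true, the consequent reduces to true regardless of the other variables. If p is false, the antecedent cannot hold. Either way the consequent holds.

Only the converse holds.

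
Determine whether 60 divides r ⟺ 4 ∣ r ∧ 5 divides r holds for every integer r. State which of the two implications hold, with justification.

(→) If 60 ∣ r, write r = 60q. Since 60 = 15·4, r = 4·(15q), so 4 ∣ r; and since 60 = 12·5, r = 5·(12q), so 5 ∣ r.

(←) This fails: take r = 20. Both 4 ∣ 20 and 5 ∣ 20, yet 20 is not a multiple of 60 (since 20 = 0·60 + 20), so 60 ∤ 20.

(⇒) holds; (⇐) fails.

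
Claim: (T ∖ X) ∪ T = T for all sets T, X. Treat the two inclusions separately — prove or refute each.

Reverse inclusion. Let x ∈ T. Then either x ∈ T and x ∉ X; or x ∈ T ∩ X. In each case x ∈ (T ∖ X) ∪ T, so T ⊆ (T ∖ X) ∪ T.

Forward inclusion. Let x ∈ (T ∖ X) ∪ T. Then either x ∈ T and x ∉ X; or x ∈ T ∩ X. In each case x ∈ T, so (T ∖ X) ∪ T ⊆ T.

The two sets are equal.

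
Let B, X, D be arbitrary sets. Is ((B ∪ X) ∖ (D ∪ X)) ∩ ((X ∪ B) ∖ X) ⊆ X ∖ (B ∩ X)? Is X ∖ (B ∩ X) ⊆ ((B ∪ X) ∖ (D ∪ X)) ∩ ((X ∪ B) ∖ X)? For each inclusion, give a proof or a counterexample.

Both inclusions fail.

(⊆) This inclusion fails. Take B = {1}, X = ∅, D = ∅; then 1 ∈ ((B ∪ X) ∖ (D ∪ X)) ∩ ((X ∪ B) ∖ X) but 1 ∉ X ∖ (B ∩ X).

(⊇) This inclusion fails. Take B = ∅, X = {1}, D = ∅; then 1 ∈ X ∖ (B ∩ X) but 1 ∉ ((B ∪ X) ∖ (D ∪ X)) ∩ ((X ∪ B) ∖ X).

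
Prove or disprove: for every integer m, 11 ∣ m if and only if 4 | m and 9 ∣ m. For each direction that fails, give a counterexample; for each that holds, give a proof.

Both directions fail.

(⟹) This fails: take m = 11. Certainly 11 ∣ 11, but 4 ∤ 11.

(⟸) This fails: take m = 36. Both 4 ∣ 36 and 9 ∣ 36, yet 36 is not a multiple of 11 (since 36 = 3·11 + 3), so 11 ∤ 36.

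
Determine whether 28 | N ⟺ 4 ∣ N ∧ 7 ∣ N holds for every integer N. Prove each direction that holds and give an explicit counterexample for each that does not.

[⇒] If 28 ∣ N, write N = 28q. Since 28 = 7·4, N = 4·(7q), so 4 ∣ N; and since 28 = 4·7, N = 7·(4q), so 7 ∣ N.

[⇐] Suppose 4 ∣ N and 7 ∣ N. Any common multiple of 4 and 7 is a multiple of their lcm; here gcd(4, 7) = 1, so lcm(4, 7) = 4·7 = 28, so 28 ∣ N.

The biconditional holds.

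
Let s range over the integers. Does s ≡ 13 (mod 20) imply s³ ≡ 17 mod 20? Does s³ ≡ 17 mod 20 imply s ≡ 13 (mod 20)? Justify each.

Both implications hold.

(⟹) Suppose s ≡ 13 (mod 20). Write s = 20j + 13. Then (20j + 13)³ = 8000j³ + 15600j² + 10140j + 2197 = 20(400j³ + 780j² + 507j + 109) + 17, so s³ ≡ 17 (mod 20).

(⟸) Conversely, suppose s³ ≡ 17 (mod 20). The only residue r in {0, …, 19} with r³ ≡ 17 (mod 20) is r = 13, so s ≡ 13 (mod 20).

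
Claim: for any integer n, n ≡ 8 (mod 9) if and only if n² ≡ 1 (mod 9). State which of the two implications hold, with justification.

[⇒] Suppose n ≡ 8 (mod 9). Write n = 9j + 8. Then (9j + 8)² = 81j² + 144j + 64 = 9(9j² + 16j + 7) + 1, so n² ≡ 1 (mod 9).

[⇐] This fails: take n = 1. Then 1² = 1 ≡ 1 (mod 9), yet 1 ≡ 1 (mod 9), not 8.

Only the forward direction holds.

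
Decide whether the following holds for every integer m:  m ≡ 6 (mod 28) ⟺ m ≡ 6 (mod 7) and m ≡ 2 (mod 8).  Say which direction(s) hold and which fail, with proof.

(←) If m ≡ 6 (mod 7) and m ≡ 2 (mod 8), then by the Chinese remainder theorem m ≡ 34 (mod 56). Since 34 ≡ 6 (mod 28) and 28 ∣ 56, we get m ≡ 6 (mod 28).

(→) This fails: m = 6 gives 6 ≡ 6 (mod 28) but 6 ≡ 6 (mod 8), so the conjunction on the right does not hold.

Not equivalent: only (⇐) holds.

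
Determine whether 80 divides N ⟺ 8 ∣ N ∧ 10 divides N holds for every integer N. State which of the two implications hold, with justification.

The forward direction holds; the converse fails.

Forward direction. If 80 ∣ N, write N = 80q. Since 80 = 10·8, N = 8·(10q), so 8 ∣ N; and since 80 = 8·10, N = 10·(8q), so 10 ∣ N.

Converse. This fails: take N = 40. Both 8 ∣ 40 and 10 ∣ 40, yet 40 is not a multiple of 80 (since 40 = 0·80 + 40), so 80 ∤ 40.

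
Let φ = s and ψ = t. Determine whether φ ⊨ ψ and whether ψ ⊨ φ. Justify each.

Neither implication holds.

(→) This fails. Under s = T, t = F, the left side is true but the right side is false.

(←) This fails. Under s = F, t = T, the left side is false but the right side is true.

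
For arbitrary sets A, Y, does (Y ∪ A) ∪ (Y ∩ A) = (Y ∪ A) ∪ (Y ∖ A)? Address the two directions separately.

(⟹) Let x ∈ (Y ∪ A) ∪ (Y ∩ A). Then either x ∈ A and x ∉ Y; or x ∈ Y and x ∉ A; or x ∈ A ∩ Y. In each case x ∈ (Y ∪ A) ∪ (Y ∖ A), so (Y ∪ A) ∪ (Y ∩ A) ⊆ (Y ∪ A) ∪ (Y ∖ A).

(⟸) Let x ∈ (Y ∪ A) ∪ (Y ∖ A). Then either x ∈ A and x ∉ Y; or x ∈ Y and x ∉ A; or x ∈ A ∩ Y. In each case x ∈ (Y ∪ A) ∪ (Y ∩ A), so (Y ∪ A) ∪ (Y ∖ A) ⊆ (Y ∪ A) ∪ (Y ∩ A).

Both inclusions hold; the sets are equal.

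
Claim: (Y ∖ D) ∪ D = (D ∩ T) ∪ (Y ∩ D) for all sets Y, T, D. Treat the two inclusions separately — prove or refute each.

(⊆) fails; (⊇) holds.

(⊆) This inclusion fails. Take Y = {1}, T = ∅, D = ∅; then 1 ∈ (Y ∖ D) ∪ D but 1 ∉ (D ∩ T) ∪ (Y ∩ D).

(⊇) Let x ∈ (D ∩ T) ∪ (Y ∩ D). Then either x ∈ Y ∩ D and x ∉ T; or x ∈ T ∩ D and x ∉ Y; or x ∈ Y ∩ T ∩ D. In each case x ∈ (Y ∖ D) ∪ D, so (D ∩ T) ∪ (Y ∩ D) ⊆ (Y ∖ D) ∪ D.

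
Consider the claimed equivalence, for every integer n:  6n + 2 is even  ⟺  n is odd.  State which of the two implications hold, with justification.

The forward direction fails; the converse holds.

(→) This fails: take n = 6. Then 6n + 2 = 38, which is even, yet n = 6 is even, not odd.

(←) Suppose n is odd. Since 6 is even, 6n is even for every n, so 6n + 2 has the same parity as 2, which is even. Hence 6n + 2 is even.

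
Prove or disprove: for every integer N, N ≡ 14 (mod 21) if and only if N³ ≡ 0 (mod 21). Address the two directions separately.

(⇒) fails and (⇐) fails.

(⇒) This fails: take N = 14. Then 14 ≡ 14 (mod 21), but 14³ = 2744 ≡ 14 (mod 21), not 0.

(⇐) This fails: take N = 0. Then 0³ = 0 ≡ 0 (mod 21), yet 0 ≡ 0 (mod 21), not 14.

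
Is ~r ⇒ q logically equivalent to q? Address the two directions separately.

Only the reverse direction holds.

(⇐) Assume the antecedent. If r is true, ~r ⇒ q reduces to true regardless of the other variables. If r is false, the antecedent forces (r = F, q = T), and ~r ⇒ q holds there. Either way ~r ⇒ q holds.

(⇒) This fails. Under r = T, q = F, the left side is true but the right side is false.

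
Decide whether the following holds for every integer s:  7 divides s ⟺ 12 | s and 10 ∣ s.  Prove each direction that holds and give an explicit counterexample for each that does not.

Both directions fail.

[⇒] This fails: take s = 7. Certainly 7 ∣ 7, but 12 ∤ 7.

[⇐] This fails: take s = 60. Both 12 ∣ 60 and 10 ∣ 60, yet 60 is not a multiple of 7 (since 60 = 8·7 + 4), so 7 ∤ 60.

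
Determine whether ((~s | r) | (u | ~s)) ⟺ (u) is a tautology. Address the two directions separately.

(⇒) fails; (⇐) holds.

Forward direction. This fails. Under u = F, s = F, r = F, the left side is true but the right side is false.

Converse. Assume the antecedent. If u is true, (~s | r) | (u | ~s) reduces to true regardless of the other variables. If u is false, the antecedent cannot hold. Either way (~s | r) | (u | ~s) holds.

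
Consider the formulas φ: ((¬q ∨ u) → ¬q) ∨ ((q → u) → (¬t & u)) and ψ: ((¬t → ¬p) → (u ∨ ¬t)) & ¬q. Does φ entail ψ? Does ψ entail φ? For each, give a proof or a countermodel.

(⟹) This fails. Under t = T, q = F, u = F, p = F, the left side is true but the right side is false.

(⟸) Assume the antecedent. If t is true, the antecedent forces (t = T, q = F, u = T, p = F) or (t = T, q = F, u = T, p = T), and the consequent holds there. If t is false, the consequent reduces to true regardless of the other variables. Either way the consequent holds.

(⇒) fails; (⇐) holds.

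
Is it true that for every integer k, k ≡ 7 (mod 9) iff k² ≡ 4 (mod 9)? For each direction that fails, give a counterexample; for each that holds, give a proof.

(⇒) Suppose k ≡ 7 (mod 9). Write k = 9j + 7. Then (9j + 7)² = 81j² + 126j + 49 = 9(9j² + 14j + 5) + 4, so k² ≡ 4 (mod 9).

(⇐) This fails: take k = 2. Then 2² = 4 ≡ 4 (mod 9), yet 2 ≡ 2 (mod 9), not 7.

The forward direction holds; the converse fails.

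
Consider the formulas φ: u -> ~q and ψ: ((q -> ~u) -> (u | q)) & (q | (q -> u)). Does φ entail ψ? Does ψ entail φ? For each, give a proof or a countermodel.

(⇒) This fails. Under u = F, q = F, the left side is true but the right side is false.

(⇐) This fails. Under u = T, q = T, the left side is false but the right side is true.

Both directions fail.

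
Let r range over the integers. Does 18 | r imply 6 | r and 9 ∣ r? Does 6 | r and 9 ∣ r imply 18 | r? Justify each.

Equivalent; both directions hold.

(→) If 18 ∣ r, write r = 18q. Since 18 = 3·6, r = 6·(3q), so 6 ∣ r; and since 18 = 2·9, r = 9·(2q), so 9 ∣ r.

(←) Suppose 6 ∣ r and 9 ∣ r. Any common multiple of 6 and 9 is a multiple of their lcm; here lcm(6, 9) = 6·9/gcd(6, 9) = 54/3 = 18, so 18 ∣ r.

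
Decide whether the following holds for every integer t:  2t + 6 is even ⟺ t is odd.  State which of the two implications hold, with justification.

(→) This fails: take t = 6. Then 2t + 6 = 18, which is even, yet t = 6 is even, not odd.

(←) Suppose t is odd. Since 2 is even, 2t is even for every t, so 2t + 6 has the same parity as 6, which is even. Hence 2t + 6 is even.

(⇒) fails; (⇐) holds.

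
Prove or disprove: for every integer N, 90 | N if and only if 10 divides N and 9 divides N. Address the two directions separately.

The biconditional holds.

(⇒) If 90 ∣ N, write N = 90q. Since 90 = 9·10, N = 10·(9q), so 10 ∣ N; and since 90 = 10·9, N = 9·(10q), so 9 ∣ N.

(⇐) Suppose 10 ∣ N and 9 ∣ N. Any common multiple of 10 and 9 is a multiple of their lcm; here gcd(10, 9) = 1, so lcm(10, 9) = 10·9 = 90, so 90 ∣ N.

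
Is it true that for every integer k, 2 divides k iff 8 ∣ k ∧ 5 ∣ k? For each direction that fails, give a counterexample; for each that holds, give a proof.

The forward direction fails; the converse holds.

Converse. Suppose 8 ∣ k and 5 ∣ k. Any common multiple of 8 and 5 is a multiple of their lcm; here gcd(8, 5) = 1, so lcm(8, 5) = 8·5 = 40, so 40 ∣ k. Since 2 ∣ 40, it follows that 2 ∣ k.

Forward direction. This fails: take k = 2. Certainly 2 ∣ 2, but 8 ∤ 2.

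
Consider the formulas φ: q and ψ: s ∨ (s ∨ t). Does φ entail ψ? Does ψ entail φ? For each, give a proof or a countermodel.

(⇒) This fails. Under q = T, t = F, s = F, the left side is true but the right side is false.

(⇐) This fails. Under q = F, t = T, s = F, the left side is false but the right side is true.

Neither direction holds.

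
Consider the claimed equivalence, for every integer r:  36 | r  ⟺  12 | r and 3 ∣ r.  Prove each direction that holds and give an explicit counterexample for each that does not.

(⇐) This fails: take r = 12. Both 12 ∣ 12 and 3 ∣ 12, yet 12 is not a multiple of 36 (since 12 = 0·36 + 12), so 36 ∤ 12.

(⇒) If 36 ∣ r, write r = 36q. Since 36 = 3·12, r = 12·(3q), so 12 ∣ r; and since 36 = 12·3, r = 3·(12q), so 3 ∣ r.

(⇒) holds; (⇐) fails.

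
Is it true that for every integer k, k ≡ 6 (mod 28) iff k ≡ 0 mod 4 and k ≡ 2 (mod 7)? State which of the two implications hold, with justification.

(⇒) fails and (⇐) fails.

[⇒] This fails: k = 6 gives 6 ≡ 6 (mod 28) but 6 ≡ 2 (mod 4), so the conjunction on the right does not hold.

[⇐] This fails: k = 16 satisfies both congruences on the right (16 ≡ 0 mod 4 and 16 ≡ 2 mod 7) yet 16 ≡ 16 (mod 28), not 6.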